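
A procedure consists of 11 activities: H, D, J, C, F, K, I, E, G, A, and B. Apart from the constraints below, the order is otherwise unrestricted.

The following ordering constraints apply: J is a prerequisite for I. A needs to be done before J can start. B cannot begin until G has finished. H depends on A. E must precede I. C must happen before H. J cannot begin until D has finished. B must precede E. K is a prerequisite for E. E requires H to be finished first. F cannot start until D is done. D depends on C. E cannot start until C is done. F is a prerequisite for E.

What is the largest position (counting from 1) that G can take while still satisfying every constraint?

Following every chain forward from G, the activities that must come later are I, E, B — 3 of them.
So at least 3 activities follow G, putting G no later than position 8. That position is achievable by scheduling everything else first.

8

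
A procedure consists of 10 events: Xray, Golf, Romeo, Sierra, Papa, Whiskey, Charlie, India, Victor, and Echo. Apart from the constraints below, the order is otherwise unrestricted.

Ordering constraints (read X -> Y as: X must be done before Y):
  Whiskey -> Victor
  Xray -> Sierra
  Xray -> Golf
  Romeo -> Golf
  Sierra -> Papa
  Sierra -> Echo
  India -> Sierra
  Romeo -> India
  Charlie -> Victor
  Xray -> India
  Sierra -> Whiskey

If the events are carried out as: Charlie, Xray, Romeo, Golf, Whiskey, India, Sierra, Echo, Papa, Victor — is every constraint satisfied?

Here Sierra comes after Whiskey.
Since Sierra is required before Whiskey, the ordering is invalid.

No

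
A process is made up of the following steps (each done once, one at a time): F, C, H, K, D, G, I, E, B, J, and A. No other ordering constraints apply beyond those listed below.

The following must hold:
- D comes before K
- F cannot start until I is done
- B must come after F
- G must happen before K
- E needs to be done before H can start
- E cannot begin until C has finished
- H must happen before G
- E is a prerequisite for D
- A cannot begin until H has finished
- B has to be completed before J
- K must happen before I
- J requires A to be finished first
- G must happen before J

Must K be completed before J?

Yes

Tracing the constraints gives a chain: K → I → F → B → J.
So K must precede J in any valid ordering.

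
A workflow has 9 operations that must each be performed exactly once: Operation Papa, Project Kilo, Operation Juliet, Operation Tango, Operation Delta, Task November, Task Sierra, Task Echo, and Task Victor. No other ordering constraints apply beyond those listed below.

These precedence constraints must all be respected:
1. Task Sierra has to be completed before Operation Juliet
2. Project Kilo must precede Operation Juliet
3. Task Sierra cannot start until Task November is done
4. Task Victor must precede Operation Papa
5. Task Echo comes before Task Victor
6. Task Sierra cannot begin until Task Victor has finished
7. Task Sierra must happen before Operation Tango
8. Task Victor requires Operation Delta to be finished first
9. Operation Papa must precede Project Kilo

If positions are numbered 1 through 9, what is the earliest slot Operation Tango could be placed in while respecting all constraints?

6

The operations that are forced before Operation Tango, directly or transitively, are Operation Delta, Task November, Task Sierra, Task Echo, Task Victor. That's 5 operations.
So at minimum 5 operations come before Operation Tango, putting Operation Tango no earlier than position 6. That position is achievable by scheduling exactly those predecessors first.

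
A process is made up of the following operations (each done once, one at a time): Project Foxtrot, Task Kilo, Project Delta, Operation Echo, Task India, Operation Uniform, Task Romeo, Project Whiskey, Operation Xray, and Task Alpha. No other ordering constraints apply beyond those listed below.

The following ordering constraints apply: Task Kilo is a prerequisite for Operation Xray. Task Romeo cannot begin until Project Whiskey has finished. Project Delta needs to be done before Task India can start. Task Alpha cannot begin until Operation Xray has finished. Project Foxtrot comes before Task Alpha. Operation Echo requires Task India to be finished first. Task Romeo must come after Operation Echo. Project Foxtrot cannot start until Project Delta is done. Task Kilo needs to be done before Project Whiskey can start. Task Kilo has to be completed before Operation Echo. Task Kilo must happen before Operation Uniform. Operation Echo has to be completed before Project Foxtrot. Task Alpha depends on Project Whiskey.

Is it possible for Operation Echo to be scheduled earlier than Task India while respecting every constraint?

No

The constraints give a chain Task India → Operation Echo, which forces Task India before Operation Echo.
So no valid ordering can have Operation Echo before Task India.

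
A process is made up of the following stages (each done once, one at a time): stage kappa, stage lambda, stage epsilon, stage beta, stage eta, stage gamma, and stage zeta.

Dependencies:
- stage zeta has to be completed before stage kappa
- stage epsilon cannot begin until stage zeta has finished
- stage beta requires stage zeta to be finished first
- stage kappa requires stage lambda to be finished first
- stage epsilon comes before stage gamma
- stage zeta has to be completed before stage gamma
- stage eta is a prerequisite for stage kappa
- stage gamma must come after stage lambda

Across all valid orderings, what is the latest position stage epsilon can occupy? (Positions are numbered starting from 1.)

The only stage forced after stage epsilon (directly or by a chain) is stage gamma.
With 1 mandatory successor out of 7 stages total, the latest slot for stage epsilon is 7−1 = 6, and it's reachable by doing all non-successors before stage epsilon.

6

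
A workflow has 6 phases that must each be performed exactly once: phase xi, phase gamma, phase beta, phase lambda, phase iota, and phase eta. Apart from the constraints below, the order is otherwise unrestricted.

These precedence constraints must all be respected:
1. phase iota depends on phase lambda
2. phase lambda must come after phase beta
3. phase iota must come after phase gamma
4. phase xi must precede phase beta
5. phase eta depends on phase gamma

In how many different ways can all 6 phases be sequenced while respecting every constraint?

14

2 phases have no prerequisites (phase xi, phase gamma), so any of them could come first.
Counting all ways to extend the partial order to a total order gives 14.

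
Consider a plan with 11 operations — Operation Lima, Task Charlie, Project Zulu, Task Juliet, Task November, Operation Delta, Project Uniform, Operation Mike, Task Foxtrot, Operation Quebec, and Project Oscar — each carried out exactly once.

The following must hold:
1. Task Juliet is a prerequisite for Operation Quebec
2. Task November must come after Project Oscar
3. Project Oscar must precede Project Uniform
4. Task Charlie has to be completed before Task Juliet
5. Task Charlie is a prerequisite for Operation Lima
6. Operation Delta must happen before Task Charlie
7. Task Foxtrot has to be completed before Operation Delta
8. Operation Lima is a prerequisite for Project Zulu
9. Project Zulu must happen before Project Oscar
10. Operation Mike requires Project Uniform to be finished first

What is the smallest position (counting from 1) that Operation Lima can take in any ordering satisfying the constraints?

Working backwards through the constraints from Operation Lima, its full set of required predecessors is Task Charlie, Operation Delta, Task Foxtrot — 3 of them.
So at minimum 3 operations come before Operation Lima, putting Operation Lima no earlier than position 4. That position is achievable by scheduling exactly those predecessors first.

4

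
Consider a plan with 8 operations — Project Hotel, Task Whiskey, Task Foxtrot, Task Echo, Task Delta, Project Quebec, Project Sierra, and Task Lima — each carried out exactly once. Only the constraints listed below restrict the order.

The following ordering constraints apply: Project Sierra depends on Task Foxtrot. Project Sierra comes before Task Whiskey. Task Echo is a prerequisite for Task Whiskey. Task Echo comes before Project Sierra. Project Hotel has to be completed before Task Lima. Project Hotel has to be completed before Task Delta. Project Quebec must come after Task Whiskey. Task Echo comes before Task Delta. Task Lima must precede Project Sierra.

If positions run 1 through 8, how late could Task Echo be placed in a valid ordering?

The operations that are forced after Task Echo, directly or by a chain of constraints, are Task Whiskey, Task Delta, Project Quebec, Project Sierra. That's 4 operations.
So at least 4 operations follow Task Echo, putting Task Echo no later than position 4. That position is achievable by scheduling everything else first.

4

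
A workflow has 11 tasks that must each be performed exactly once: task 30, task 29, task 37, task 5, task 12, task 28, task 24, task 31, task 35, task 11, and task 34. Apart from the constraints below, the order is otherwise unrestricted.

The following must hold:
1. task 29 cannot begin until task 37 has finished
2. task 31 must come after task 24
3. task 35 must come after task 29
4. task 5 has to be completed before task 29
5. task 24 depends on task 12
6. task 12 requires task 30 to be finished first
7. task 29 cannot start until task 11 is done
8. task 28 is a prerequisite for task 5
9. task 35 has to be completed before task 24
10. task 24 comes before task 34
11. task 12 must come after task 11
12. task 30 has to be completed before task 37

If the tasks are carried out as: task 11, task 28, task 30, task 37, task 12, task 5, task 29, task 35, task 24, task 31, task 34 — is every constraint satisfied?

Yes

Every stated constraint is respected: task 11 sits at position 1, ahead of task 29 at position 7, and each of the other listed pairs likewise has the predecessor earlier in the sequence.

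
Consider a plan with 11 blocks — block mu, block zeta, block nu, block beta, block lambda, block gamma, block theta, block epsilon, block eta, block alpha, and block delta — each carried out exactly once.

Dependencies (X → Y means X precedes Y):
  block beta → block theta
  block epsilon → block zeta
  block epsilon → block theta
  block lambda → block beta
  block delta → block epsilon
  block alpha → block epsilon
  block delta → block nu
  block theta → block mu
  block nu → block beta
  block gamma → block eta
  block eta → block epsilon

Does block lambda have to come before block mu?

Tracing the constraints gives a chain: block lambda → block beta → block theta → block mu.
That forces block lambda before block mu in every valid schedule.

Yes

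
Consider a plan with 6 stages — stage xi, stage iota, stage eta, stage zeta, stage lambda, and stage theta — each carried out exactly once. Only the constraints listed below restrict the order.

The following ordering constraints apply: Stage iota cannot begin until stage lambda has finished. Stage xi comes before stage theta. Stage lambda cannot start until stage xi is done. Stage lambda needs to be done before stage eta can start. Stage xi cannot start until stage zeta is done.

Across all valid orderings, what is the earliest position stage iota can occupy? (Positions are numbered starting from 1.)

Working backwards through the constraints from stage iota, its full set of required predecessors is stage xi, stage zeta, stage lambda — 3 of them.
With 3 mandatory predecessors, the earliest stage iota can sit is position 3+1 = 4, and placing just those 3 first achieves it.

4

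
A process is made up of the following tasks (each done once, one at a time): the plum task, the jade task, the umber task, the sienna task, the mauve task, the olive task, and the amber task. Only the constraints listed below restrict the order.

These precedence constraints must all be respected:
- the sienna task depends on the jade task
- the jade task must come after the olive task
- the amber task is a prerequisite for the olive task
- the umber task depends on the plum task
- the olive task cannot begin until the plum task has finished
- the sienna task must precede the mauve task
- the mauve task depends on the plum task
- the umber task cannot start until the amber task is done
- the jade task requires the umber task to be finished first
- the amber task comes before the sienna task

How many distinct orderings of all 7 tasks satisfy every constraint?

The tasks with no prerequisites are the plum task, the amber task; any of them can be placed first.
Systematically extending each partial ordering one task at a time and counting, there are 4 complete orderings.

4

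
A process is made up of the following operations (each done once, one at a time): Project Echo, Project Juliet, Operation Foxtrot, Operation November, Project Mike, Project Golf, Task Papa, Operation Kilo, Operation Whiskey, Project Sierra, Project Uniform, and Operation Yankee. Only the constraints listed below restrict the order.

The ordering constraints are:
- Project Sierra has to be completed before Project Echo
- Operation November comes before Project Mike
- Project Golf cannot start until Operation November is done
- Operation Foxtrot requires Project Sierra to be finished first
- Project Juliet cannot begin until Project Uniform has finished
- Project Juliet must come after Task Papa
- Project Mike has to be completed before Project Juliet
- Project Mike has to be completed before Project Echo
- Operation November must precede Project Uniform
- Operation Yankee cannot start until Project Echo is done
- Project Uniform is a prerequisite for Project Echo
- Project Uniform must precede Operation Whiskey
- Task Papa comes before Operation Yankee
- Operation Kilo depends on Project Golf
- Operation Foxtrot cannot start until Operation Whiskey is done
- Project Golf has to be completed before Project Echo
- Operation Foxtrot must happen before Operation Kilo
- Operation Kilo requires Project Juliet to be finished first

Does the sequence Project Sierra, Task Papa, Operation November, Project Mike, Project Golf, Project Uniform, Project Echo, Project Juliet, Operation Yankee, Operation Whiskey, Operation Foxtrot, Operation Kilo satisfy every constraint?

Yes

Checking each listed constraint against this order: for instance, Project Sierra is in position 1 and Operation Foxtrot in position 11, so that constraint holds — and the remaining constraints check out the same way.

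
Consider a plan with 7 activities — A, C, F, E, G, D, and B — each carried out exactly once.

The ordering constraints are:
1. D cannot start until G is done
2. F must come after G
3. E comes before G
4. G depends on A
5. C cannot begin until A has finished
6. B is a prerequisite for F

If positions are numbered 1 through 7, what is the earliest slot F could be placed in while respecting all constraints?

5

The activities that are forced before F, directly or transitively, are A, E, G, B. That's 4 activities.
So at minimum 4 activities come before F, putting F no earlier than position 5. That position is achievable by scheduling exactly those predecessors first.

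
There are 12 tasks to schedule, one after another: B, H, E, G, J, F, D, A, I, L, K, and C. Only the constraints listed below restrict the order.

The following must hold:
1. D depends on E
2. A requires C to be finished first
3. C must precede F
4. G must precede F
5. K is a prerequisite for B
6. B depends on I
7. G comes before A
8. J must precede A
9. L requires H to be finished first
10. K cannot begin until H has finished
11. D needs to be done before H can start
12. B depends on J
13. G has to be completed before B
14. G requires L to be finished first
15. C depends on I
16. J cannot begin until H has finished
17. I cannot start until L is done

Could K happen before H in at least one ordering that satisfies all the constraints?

No

The constraints give a chain H → K, which forces H before K.
Hence K can never be scheduled before H.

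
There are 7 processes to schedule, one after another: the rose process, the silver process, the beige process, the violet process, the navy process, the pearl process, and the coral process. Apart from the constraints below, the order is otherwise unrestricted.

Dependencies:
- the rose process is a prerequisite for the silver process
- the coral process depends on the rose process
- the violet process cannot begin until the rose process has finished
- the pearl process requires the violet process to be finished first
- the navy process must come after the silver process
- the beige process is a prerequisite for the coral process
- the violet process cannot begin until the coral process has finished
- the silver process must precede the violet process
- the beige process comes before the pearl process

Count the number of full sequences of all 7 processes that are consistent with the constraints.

19

The processes with no prerequisites are the rose process, the beige process; any of them can be placed first.
Enumerating by repeatedly choosing an available process (one whose prerequisites are all placed) gives 19 distinct complete orderings.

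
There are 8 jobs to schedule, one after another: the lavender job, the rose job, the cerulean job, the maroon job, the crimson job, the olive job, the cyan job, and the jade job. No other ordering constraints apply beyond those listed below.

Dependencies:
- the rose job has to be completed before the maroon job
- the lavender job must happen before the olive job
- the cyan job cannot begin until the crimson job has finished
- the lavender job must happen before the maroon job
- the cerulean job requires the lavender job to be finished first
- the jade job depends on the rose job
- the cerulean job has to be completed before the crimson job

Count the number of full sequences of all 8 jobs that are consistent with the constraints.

The jobs with no prerequisites are the lavender job, the rose job; any of them can be placed first.
Counting all ways to extend the partial order to a total order gives 420.

420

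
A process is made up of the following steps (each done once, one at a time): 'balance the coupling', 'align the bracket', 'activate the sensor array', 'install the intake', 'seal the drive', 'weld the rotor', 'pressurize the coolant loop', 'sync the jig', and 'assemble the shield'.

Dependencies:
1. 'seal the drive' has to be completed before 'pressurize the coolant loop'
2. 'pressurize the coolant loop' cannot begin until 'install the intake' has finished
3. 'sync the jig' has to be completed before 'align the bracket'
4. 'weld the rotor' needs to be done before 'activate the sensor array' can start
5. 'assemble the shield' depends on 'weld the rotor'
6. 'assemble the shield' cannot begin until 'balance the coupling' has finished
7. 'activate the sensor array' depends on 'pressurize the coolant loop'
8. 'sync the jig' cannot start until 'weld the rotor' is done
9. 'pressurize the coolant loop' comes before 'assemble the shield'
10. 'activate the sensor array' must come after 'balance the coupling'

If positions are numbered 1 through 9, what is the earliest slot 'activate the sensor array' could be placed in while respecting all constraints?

6

Working backwards through the constraints from 'activate the sensor array', its full set of required predecessors is 'balance the coupling', 'install the intake', 'seal the drive', 'weld the rotor', 'pressurize the coolant loop' — 5 of them.
So at minimum 5 steps come before 'activate the sensor array', putting 'activate the sensor array' no earlier than position 6. That position is achievable by scheduling exactly those predecessors first.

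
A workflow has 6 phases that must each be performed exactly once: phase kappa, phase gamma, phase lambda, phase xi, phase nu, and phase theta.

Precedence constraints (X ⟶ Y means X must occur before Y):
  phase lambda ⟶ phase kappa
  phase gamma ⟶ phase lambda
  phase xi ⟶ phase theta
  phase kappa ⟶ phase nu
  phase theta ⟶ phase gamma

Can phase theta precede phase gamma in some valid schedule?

Phase theta is actually forced before phase gamma by the constraints, so certainly some valid ordering has phase theta first.

Yes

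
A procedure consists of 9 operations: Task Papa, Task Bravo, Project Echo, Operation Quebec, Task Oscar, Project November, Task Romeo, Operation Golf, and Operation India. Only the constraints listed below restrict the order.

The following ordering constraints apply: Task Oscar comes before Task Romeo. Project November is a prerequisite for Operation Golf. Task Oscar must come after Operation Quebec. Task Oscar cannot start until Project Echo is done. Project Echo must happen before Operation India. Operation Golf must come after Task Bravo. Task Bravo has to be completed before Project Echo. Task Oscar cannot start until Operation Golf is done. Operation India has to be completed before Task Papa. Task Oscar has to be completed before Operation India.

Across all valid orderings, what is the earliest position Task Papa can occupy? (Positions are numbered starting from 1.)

8

Working backwards through the constraints from Task Papa, its full set of required predecessors is Task Bravo, Project Echo, Operation Quebec, Task Oscar, Project November, Operation Golf, Operation India — 7 of them.
So at minimum 7 operations come before Task Papa, putting Task Papa no earlier than position 8. That position is achievable by scheduling exactly those predecessors first.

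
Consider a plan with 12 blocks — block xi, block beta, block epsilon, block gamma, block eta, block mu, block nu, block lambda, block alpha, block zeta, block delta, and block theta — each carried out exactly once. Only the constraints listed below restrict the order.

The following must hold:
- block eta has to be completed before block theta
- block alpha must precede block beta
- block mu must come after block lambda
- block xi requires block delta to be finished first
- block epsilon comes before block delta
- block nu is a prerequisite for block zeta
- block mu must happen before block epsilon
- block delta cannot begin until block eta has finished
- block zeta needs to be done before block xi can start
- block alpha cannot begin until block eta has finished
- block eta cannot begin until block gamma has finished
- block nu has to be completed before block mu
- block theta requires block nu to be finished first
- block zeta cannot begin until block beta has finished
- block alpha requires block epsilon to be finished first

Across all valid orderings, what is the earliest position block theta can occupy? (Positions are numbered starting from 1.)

4

The blocks that are forced before block theta, directly or transitively, are block gamma, block eta, block nu. That's 3 blocks.
So at minimum 3 blocks come before block theta, putting block theta no earlier than position 4. That position is achievable by scheduling exactly those predecessors first.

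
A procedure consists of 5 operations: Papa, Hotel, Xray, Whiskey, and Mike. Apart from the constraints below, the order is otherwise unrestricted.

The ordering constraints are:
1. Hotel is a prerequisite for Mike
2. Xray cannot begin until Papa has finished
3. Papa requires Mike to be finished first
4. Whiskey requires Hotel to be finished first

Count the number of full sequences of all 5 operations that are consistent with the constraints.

Hotel is the only operation with nothing required before it, so every ordering starts there.
Enumerating by repeatedly choosing an available operation (one whose prerequisites are all placed) gives 4 distinct complete orderings.

4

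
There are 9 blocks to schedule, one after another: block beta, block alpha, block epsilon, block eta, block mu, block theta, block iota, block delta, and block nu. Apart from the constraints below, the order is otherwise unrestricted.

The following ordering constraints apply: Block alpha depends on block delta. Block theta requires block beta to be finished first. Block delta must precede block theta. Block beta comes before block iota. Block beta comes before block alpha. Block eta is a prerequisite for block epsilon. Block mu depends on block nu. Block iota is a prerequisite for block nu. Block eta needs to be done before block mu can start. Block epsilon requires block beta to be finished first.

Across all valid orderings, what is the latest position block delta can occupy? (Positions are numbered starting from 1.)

Following every chain forward from block delta, the blocks that must come later are block alpha, block theta — 2 of them.
With 2 mandatory successors out of 9 blocks total, the latest slot for block delta is 9−2 = 7, and it's reachable by doing all non-successors before block delta.

7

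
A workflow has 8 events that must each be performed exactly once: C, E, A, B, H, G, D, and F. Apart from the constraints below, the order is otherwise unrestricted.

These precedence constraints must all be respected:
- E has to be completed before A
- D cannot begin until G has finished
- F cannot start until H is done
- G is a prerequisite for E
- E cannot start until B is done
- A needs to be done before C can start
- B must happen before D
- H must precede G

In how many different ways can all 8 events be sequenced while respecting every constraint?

80

2 events have no prerequisites (B, H), so any of them could come first.
Counting all ways to extend the partial order to a total order gives 80.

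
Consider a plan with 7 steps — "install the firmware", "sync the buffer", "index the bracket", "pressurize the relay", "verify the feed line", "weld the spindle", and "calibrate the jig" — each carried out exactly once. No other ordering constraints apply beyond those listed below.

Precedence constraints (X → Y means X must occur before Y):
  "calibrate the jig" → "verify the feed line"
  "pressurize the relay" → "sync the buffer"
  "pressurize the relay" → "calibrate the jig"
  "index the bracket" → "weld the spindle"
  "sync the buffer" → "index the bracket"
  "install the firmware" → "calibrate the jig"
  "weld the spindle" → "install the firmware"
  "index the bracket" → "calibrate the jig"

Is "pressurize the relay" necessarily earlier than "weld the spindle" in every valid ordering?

Yes

Chaining the stated constraints: "pressurize the relay" → "sync the buffer" → "index the bracket" → "weld the spindle".
So "pressurize the relay" must precede "weld the spindle" in any valid ordering.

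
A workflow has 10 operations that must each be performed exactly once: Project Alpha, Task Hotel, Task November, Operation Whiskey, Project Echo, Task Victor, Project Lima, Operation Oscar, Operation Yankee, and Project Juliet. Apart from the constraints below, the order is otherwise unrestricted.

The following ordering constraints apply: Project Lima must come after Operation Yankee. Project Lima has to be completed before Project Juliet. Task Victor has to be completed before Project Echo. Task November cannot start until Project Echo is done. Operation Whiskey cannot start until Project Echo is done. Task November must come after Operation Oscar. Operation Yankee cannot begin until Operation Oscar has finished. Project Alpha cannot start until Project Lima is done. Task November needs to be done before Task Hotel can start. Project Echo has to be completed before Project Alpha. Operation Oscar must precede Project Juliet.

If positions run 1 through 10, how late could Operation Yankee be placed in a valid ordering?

7

The operations that are forced after Operation Yankee, directly or by a chain of constraints, are Project Alpha, Project Lima, Project Juliet. That's 3 operations.
With 3 mandatory successors out of 10 operations total, the latest slot for Operation Yankee is 10−3 = 7, and it's reachable by doing all non-successors before Operation Yankee.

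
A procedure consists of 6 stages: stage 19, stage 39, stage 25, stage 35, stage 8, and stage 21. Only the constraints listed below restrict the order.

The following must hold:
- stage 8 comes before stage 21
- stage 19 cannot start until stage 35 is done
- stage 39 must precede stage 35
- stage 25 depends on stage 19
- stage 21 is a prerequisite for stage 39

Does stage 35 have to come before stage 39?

No

The constraints actually force stage 39 before stage 35 (via stage 39 → stage 35), not the other way around.
So stage 35 does not have to come before stage 39 — it cannot.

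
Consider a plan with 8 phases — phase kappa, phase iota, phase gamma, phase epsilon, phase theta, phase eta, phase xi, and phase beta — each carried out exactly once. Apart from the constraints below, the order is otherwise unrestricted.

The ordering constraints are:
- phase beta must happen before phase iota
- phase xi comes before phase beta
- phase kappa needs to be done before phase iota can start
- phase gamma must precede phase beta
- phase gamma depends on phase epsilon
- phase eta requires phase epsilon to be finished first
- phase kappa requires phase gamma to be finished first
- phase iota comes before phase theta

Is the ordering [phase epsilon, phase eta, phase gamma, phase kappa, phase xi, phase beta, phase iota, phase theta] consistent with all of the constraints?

Checking each listed constraint against this order: for instance, phase gamma is in position 3 and phase beta in position 6, so that constraint holds — and the remaining constraints check out the same way.

Yes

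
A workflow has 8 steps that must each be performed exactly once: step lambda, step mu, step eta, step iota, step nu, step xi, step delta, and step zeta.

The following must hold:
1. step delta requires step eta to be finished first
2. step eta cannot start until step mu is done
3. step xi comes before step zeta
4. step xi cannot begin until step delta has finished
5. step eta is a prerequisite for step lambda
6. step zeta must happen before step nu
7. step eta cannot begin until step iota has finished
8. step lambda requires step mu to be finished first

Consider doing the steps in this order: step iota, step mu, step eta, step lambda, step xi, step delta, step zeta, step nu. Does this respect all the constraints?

No

The sequence places step xi ahead of step delta.
That contradicts the constraint that step delta must precede step xi.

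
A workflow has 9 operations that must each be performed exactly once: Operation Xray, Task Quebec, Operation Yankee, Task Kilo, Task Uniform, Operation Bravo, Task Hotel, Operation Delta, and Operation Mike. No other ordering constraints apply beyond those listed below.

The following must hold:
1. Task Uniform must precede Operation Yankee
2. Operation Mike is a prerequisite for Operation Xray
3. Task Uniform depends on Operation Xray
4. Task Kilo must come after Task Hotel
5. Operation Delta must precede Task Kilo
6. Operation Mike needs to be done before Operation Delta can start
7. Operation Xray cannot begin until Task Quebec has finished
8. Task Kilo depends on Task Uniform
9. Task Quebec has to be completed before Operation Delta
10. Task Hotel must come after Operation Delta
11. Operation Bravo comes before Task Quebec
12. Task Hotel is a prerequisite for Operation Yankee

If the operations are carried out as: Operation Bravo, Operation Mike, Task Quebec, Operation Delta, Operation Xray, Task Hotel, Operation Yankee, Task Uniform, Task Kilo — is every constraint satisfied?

No

In the proposed order, Operation Yankee appears before Task Uniform.
Since Task Uniform is required before Operation Yankee, the ordering is invalid.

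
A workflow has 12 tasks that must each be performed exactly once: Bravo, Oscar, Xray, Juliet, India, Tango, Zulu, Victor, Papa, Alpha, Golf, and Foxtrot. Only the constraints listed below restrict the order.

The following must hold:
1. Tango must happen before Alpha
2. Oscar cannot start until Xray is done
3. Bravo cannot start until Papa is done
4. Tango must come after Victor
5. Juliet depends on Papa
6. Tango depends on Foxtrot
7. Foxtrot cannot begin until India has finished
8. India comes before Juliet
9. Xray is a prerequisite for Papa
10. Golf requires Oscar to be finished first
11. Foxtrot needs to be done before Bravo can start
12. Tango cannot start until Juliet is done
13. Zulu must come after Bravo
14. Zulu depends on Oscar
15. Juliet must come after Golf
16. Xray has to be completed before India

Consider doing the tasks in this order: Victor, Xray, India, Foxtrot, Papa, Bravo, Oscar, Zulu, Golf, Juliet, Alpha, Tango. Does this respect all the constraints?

No

The sequence places Alpha ahead of Tango.
That contradicts the constraint that Tango must precede Alpha.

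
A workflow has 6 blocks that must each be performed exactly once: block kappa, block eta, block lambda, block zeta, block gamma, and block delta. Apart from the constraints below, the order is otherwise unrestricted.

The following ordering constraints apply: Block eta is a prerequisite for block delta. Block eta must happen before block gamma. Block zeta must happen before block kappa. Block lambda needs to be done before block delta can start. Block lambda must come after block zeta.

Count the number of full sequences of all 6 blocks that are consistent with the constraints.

40

The blocks with no prerequisites are block eta, block zeta; any of them can be placed first.
Counting all ways to extend the partial order to a total order gives 40.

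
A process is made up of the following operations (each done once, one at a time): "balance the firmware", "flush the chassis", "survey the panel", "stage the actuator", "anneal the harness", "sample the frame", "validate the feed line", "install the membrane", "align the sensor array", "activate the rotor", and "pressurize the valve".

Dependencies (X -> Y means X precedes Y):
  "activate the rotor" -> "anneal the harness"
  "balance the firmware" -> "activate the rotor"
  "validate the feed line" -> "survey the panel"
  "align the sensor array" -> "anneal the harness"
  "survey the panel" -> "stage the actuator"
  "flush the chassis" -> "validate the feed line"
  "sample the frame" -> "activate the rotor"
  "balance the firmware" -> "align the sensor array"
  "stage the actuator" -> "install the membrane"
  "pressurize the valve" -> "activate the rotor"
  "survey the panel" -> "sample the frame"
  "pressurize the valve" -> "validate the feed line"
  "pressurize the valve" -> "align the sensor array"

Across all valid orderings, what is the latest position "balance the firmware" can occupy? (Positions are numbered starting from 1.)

8

Following every chain forward from "balance the firmware", the operations that must come later are "anneal the harness", "align the sensor array", "activate the rotor" — 3 of them.
So at least 3 operations follow "balance the firmware", putting "balance the firmware" no later than position 8. That position is achievable by scheduling everything else first.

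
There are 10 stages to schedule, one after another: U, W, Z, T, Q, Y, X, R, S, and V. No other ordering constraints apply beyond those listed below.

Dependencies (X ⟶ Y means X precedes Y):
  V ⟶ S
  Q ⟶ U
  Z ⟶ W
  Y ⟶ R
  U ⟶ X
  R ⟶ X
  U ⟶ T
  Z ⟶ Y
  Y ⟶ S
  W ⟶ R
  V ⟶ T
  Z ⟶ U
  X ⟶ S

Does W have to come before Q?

No

No chain of constraints connects W to Q in either direction.
A valid ordering placing Q before W exists, so the answer is no.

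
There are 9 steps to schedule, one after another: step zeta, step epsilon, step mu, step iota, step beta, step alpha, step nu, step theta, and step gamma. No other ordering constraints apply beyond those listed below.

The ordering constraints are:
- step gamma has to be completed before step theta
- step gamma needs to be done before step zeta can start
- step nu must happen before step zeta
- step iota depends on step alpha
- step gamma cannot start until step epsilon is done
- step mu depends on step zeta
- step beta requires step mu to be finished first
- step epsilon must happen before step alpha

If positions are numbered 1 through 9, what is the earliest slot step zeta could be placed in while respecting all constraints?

4

Working backwards through the constraints from step zeta, its full set of required predecessors is step epsilon, step nu, step gamma — 3 of them.
With 3 mandatory predecessors, the earliest step zeta can sit is position 3+1 = 4, and placing just those 3 first achieves it.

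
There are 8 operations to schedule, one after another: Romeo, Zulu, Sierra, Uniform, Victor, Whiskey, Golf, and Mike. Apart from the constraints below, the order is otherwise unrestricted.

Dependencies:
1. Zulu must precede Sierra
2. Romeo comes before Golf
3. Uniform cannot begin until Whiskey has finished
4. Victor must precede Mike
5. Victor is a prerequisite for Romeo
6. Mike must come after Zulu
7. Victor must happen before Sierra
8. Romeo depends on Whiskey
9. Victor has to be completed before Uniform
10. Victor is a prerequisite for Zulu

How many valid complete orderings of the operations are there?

2 operations have no prerequisites (Victor, Whiskey), so any of them could come first.
Systematically extending each partial ordering one operation at a time and counting, there are 330 complete orderings.

330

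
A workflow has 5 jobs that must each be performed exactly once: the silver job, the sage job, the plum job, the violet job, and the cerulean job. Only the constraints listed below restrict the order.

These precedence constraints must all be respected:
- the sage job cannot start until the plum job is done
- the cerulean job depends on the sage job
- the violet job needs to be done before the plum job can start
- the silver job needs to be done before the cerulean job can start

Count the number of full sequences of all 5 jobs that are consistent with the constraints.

4

2 jobs have no prerequisites (the silver job, the violet job), so any of them could come first.
Systematically extending each partial ordering one job at a time and counting, there are 4 complete orderings.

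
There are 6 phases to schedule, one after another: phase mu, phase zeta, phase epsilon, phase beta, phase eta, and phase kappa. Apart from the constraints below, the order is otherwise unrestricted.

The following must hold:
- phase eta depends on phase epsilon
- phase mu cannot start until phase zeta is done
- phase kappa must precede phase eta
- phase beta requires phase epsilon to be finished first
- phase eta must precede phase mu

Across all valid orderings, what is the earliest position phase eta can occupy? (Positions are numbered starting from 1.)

Working backwards through the constraints from phase eta, its full set of required predecessors is phase epsilon, phase kappa — 2 of them.
So at minimum 2 phases come before phase eta, putting phase eta no earlier than position 3. That position is achievable by scheduling exactly those predecessors first.

3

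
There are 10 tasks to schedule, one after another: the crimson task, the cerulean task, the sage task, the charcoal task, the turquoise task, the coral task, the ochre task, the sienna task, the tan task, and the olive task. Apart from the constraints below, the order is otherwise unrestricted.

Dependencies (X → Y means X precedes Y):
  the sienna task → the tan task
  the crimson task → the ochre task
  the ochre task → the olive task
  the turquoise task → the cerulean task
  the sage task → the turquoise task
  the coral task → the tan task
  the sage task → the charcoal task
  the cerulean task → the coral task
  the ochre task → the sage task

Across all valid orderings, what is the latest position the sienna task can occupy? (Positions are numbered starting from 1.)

Following the constraints forward from the sienna task, its only required successor is the tan task.
With 1 mandatory successor out of 10 tasks total, the latest slot for the sienna task is 10−1 = 9, and it's reachable by doing all non-successors before the sienna task.

9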